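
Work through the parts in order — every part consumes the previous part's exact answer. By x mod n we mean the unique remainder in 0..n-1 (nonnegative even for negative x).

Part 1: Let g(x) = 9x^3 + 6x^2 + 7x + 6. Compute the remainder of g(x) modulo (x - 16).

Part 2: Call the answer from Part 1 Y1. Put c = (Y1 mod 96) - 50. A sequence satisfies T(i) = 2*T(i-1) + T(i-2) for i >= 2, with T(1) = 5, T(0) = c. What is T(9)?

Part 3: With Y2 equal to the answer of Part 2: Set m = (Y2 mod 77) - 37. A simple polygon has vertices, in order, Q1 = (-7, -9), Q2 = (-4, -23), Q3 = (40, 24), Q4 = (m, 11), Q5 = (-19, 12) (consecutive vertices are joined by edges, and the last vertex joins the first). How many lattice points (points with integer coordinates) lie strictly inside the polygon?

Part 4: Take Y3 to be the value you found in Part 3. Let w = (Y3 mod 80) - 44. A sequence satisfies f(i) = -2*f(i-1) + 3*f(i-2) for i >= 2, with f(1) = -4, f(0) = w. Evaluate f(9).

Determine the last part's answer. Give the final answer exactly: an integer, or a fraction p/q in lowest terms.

-147604

Part 1: remainder = value at the root: 9*(16)^3 + 6*(16)^2 + 7*(16)^1 + 6 = (36864) + (1536) + (112) + (6) = 38518; answer 38518
Part 2: Y1 = 38518; c = -28; T(2) = 2*(5) + 1*(-28) = -18; iterating: T(2)=-18, T(3)=-31, T(4)=-80, T(5)=-191, T(6)=-462, T(7)=-1115, T(8)=-2692, T(9)=-6499; answer -6499
Part 3: Y2 = -6499; m = 9; cross terms: (-7*-23 - -4*-9)=125, (-4*24 - 40*-23)=824, (40*11 - 9*24)=224, (9*12 - -19*11)=317, (-19*-9 - -7*12)=255; twice the area = |1745| = 1745; area = 1745/2; boundary points = 1 + 1 + 1 + 1 + 3 = 7; strictly interior points = area - boundary/2 + 1 = 870; answer 870
Part 4: Y3 = 870; w = 26; f(2) = -2*(-4) + 3*(26) = 86; iterating: f(2)=86, f(3)=-184, f(4)=626, f(5)=-1804, f(6)=5486, f(7)=-16384, f(8)=49226, f(9)=-147604; answer -147604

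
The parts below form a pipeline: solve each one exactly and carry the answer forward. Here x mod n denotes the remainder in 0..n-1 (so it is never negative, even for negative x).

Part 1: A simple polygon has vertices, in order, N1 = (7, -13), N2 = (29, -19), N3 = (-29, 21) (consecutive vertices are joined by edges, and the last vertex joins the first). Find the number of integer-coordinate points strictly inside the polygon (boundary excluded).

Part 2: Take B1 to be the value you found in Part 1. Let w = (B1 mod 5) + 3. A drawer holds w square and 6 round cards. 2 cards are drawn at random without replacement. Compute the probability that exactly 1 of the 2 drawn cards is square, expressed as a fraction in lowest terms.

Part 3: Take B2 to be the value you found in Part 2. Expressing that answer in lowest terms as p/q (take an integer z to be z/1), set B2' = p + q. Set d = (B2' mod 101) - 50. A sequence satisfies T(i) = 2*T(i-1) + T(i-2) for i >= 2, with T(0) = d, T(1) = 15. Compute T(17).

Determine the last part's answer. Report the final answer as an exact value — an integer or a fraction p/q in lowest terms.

Part 1: cross terms: (7*-19 - 29*-13)=244, (29*21 - -29*-19)=58, (-29*-13 - 7*21)=230; twice the area = |532| = 532; area = 266; boundary points = 2 + 2 + 2 = 6; strictly interior points = area - boundary/2 + 1 = 264; answer 264
Part 2: B1 = 264; w = 7; total draws C(13,2) = 78; favorable C(7,1)*C(6,1) = 42; P = 7/13; answer 7/13
Part 3: B2 = 7/13; threaded value p + q = 20; d = -30; T(2) = 2*(15) + 1*(-30) = 0; iterating: T(2)=0, T(3)=15, T(4)=30, T(5)=75, T(6)=180, T(7)=435, T(8)=1050, T(9)=2535, T(10)=6120, T(11)=14775, T(12)=35670, T(13)=86115, T(14)=207900, T(15)=501915, T(16)=1211730, T(17)=2925375; answer 2925375

2925375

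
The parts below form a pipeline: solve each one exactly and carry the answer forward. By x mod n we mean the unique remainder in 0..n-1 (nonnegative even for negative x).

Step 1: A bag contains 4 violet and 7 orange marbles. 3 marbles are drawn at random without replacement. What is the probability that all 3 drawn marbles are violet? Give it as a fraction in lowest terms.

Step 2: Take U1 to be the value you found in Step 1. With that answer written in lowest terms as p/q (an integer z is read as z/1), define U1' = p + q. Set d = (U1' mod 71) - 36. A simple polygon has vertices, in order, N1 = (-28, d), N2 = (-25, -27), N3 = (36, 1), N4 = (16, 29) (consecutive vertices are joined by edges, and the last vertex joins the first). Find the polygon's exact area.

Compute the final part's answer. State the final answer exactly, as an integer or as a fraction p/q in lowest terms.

1587

Step 1: total draws C(11,3) = 165; favorable C(4,3) = 4; P = 4/165; answer 4/165
Step 2: U1 = 4/165; threaded value p + q = 169; d = -9; cross terms: (-28*-27 - -25*-9)=531, (-25*1 - 36*-27)=947, (36*29 - 16*1)=1028, (16*-9 - -28*29)=668; twice the area = |3174| = 3174; area = 1587; answer 1587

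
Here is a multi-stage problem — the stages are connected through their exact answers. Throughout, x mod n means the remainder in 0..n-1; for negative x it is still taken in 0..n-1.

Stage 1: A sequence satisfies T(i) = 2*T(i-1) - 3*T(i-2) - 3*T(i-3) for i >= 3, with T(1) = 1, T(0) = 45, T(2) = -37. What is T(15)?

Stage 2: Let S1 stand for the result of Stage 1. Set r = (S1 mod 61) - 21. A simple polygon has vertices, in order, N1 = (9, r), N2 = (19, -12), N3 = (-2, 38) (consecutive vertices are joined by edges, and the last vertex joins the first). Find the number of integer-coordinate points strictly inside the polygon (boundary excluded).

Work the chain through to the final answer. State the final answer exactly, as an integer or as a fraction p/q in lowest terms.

75

Stage 1: T(3) = 2*(-37) - 3*(1) - 3*(45) = -212; iterating: T(3)=-212, T(4)=-316, T(5)=115, T(6)=1814, T(7)=4231, T(8)=2675, T(9)=-12785, T(10)=-46288, T(11)=-62246, T(12)=52727, T(13)=431056, T(14)=890669, T(15)=329989; answer 329989
Stage 2: S1 = 329989; r = 19; cross terms: (9*-12 - 19*19)=-469, (19*38 - -2*-12)=698, (-2*19 - 9*38)=-380; twice the area = |-151| = 151; area = 151/2; boundary points = 1 + 1 + 1 = 3; strictly interior points = area - boundary/2 + 1 = 75; answer 75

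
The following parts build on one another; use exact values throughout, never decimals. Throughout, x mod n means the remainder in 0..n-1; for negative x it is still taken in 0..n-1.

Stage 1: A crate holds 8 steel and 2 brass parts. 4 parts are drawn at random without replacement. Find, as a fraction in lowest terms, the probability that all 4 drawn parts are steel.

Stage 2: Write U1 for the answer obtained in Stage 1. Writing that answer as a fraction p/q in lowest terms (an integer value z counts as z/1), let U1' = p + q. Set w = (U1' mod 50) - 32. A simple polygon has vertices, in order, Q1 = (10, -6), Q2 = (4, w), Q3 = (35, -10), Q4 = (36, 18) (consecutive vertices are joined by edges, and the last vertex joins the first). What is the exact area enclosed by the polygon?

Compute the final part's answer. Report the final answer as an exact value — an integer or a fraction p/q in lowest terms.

639

Stage 1: total draws C(10,4) = 210; favorable C(8,4) = 70; P = 1/3; answer 1/3
Stage 2: U1 = 1/3; threaded value p + q = 4; w = -28; cross terms: (10*-28 - 4*-6)=-256, (4*-10 - 35*-28)=940, (35*18 - 36*-10)=990, (36*-6 - 10*18)=-396; twice the area = |1278| = 1278; area = 639; answer 639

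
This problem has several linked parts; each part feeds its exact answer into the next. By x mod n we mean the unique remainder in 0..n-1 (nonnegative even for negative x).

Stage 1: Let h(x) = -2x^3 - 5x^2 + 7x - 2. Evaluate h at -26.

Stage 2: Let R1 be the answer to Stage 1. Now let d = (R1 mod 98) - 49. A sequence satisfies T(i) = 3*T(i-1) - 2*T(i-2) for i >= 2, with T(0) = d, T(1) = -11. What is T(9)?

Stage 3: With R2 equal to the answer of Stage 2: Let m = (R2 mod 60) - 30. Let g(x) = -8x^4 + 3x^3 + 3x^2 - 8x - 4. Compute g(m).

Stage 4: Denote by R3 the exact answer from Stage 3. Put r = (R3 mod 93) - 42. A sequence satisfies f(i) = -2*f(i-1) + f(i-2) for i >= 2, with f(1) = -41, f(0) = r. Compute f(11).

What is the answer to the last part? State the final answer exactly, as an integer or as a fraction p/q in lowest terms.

Stage 1: -2*(-26)^3 - 5*(-26)^2 + 7*(-26)^1 - 2 = (35152) + (-3380) + (-182) + (-2) = 31588; answer 31588
Stage 2: R1 = 31588; d = -17; T(2) = 3*(-11) - 2*(-17) = 1; iterating: T(2)=1, T(3)=25, T(4)=73, T(5)=169, T(6)=361, T(7)=745, T(8)=1513, T(9)=3049; answer 3049
Stage 3: R2 = 3049; m = 19; -8*(19)^4 + 3*(19)^3 + 3*(19)^2 - 8*(19)^1 - 4 = (-1042568) + (20577) + (1083) + (-152) + (-4) = -1021064; answer -1021064
Stage 4: R3 = -1021064; r = 34; f(2) = -2*(-41) + 1*(34) = 116; iterating: f(2)=116, f(3)=-273, f(4)=662, f(5)=-1597, f(6)=3856, f(7)=-9309, f(8)=22474, f(9)=-54257, f(10)=130988, f(11)=-316233; answer -316233

-316233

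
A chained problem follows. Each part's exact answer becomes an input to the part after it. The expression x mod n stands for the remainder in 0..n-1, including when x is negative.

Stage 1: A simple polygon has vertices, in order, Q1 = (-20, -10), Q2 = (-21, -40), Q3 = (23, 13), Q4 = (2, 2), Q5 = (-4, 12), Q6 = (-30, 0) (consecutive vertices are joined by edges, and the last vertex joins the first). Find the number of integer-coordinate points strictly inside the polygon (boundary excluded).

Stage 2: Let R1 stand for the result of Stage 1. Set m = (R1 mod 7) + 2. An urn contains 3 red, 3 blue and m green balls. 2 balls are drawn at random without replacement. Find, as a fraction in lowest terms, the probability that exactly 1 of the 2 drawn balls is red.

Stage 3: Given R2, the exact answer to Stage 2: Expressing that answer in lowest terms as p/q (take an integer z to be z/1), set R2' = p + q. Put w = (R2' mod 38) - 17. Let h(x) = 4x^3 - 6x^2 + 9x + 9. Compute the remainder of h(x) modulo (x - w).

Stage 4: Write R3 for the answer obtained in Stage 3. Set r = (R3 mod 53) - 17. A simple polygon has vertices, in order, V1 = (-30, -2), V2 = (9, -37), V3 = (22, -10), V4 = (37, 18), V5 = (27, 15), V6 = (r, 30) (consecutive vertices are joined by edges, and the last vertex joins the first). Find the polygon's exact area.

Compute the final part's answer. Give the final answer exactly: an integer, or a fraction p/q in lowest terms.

Stage 1: cross terms: (-20*-40 - -21*-10)=590, (-21*13 - 23*-40)=647, (23*2 - 2*13)=20, (2*12 - -4*2)=32, (-4*0 - -30*12)=360, (-30*-10 - -20*0)=300; twice the area = |1949| = 1949; area = 1949/2; boundary points = 1 + 1 + 1 + 2 + 2 + 10 = 17; strictly interior points = area - boundary/2 + 1 = 967; answer 967
Stage 2: R1 = 967; m = 3; total draws C(9,2) = 36; favorable C(3,1)*C(6,1) = 18; P = 1/2; answer 1/2
Stage 3: R2 = 1/2; threaded value p + q = 3; w = -14; remainder = value at the root: 4*(-14)^3 - 6*(-14)^2 + 9*(-14)^1 + 9 = (-10976) + (-1176) + (-126) + (9) = -12269; answer -12269
Stage 4: R3 = -12269; r = 10; cross terms: (-30*-37 - 9*-2)=1128, (9*-10 - 22*-37)=724, (22*18 - 37*-10)=766, (37*15 - 27*18)=69, (27*30 - 10*15)=660, (10*-2 - -30*30)=880; twice the area = |4227| = 4227; area = 4227/2; answer 4227/2

4227/2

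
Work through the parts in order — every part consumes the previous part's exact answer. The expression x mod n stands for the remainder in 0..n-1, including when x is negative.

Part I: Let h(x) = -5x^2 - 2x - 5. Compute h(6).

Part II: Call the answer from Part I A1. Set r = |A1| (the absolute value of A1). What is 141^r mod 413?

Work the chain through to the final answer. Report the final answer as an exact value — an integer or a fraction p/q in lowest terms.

Part I: -5*(6)^2 - 2*(6)^1 - 5 = (-180) + (-12) + (-5) = -197; answer -197
Part II: A1 = -197; r = 197; squarings mod 413: 141^1=141, 141^2=57, 141^4=358, 141^8=134, 141^16=197, 141^32=400, 141^64=169, 141^128=64; 141^197 = 141^1 * 141^4 * 141^64 * 141^128 = 155 (mod 413); answer 155

155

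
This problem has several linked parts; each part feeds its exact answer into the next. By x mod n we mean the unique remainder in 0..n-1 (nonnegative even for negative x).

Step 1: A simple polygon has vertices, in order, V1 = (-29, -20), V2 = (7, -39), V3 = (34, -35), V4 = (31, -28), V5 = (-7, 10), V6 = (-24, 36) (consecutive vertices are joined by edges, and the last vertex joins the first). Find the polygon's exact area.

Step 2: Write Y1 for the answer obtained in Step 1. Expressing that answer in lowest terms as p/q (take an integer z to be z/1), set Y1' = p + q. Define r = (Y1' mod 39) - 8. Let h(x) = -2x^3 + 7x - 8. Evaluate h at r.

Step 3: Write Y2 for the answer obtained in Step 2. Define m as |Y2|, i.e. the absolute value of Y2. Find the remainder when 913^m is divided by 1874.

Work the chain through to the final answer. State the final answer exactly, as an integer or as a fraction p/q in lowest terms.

1099

Step 1: cross terms: (-29*-39 - 7*-20)=1271, (7*-35 - 34*-39)=1081, (34*-28 - 31*-35)=133, (31*10 - -7*-28)=114, (-7*36 - -24*10)=-12, (-24*-20 - -29*36)=1524; twice the area = |4111| = 4111; area = 4111/2; answer 4111/2
Step 2: Y1 = 4111/2; threaded value p + q = 4113; r = 10; -2*(10)^3 + 7*(10)^1 - 8 = (-2000) + (70) + (-8) = -1938; answer -1938
Step 3: Y2 = -1938; m = 1938; squarings mod 1874: 913^1=913, 913^2=1513, 913^4=1015, 913^8=1399, 913^16=745, 913^32=321, 913^64=1845, 913^128=841, 913^256=783, 913^512=291, 913^1024=351; 913^1938 = 913^2 * 913^16 * 913^128 * 913^256 * 913^512 * 913^1024 = 1099 (mod 1874); answer 1099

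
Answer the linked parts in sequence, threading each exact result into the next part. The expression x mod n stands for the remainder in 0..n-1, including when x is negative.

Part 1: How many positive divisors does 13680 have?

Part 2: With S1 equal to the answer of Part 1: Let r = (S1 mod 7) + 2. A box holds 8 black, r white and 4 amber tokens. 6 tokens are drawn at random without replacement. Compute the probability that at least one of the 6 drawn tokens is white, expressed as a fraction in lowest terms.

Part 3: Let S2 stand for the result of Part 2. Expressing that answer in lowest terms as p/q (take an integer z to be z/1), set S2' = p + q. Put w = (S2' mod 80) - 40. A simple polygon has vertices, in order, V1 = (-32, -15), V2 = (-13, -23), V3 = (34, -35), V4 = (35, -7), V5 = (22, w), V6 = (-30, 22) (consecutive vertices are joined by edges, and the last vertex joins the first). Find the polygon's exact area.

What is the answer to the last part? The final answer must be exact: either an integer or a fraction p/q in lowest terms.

1986

Part 1: 13680 = 2^4 * 3^2 * 5 * 19; number of divisors = (4+1) * (2+1) * (1+1) * (1+1) = 60; answer 60
Part 2: S1 = 60; r = 6; total draws C(18,6) = 18564; complement C(12,6) = 924; favorable 18564 - 924 = 17640; P = 210/221; answer 210/221
Part 3: S2 = 210/221; threaded value p + q = 431; w = -9; cross terms: (-32*-23 - -13*-15)=541, (-13*-35 - 34*-23)=1237, (34*-7 - 35*-35)=987, (35*-9 - 22*-7)=-161, (22*22 - -30*-9)=214, (-30*-15 - -32*22)=1154; twice the area = |3972| = 3972; area = 1986; answer 1986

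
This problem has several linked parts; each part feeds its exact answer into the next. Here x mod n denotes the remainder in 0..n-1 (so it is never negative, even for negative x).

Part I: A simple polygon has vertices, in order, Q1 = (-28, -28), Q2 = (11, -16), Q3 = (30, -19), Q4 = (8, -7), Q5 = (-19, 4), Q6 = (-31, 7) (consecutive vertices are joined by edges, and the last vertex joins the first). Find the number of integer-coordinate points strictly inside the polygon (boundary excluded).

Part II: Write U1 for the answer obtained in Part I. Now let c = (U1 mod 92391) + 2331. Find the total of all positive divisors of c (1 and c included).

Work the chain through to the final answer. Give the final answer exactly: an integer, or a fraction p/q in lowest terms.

8280

Part I: cross terms: (-28*-16 - 11*-28)=756, (11*-19 - 30*-16)=271, (30*-7 - 8*-19)=-58, (8*4 - -19*-7)=-101, (-19*7 - -31*4)=-9, (-31*-28 - -28*7)=1064; twice the area = |1923| = 1923; area = 1923/2; boundary points = 3 + 1 + 2 + 1 + 3 + 1 = 11; strictly interior points = area - boundary/2 + 1 = 957; answer 957
Part II: U1 = 957; c = 3288; 3288 = 2^3 * 3 * 137; sigma = (1 + 2 + 4 + 8) * (1 + 3) * (1 + 137) = 15 * 4 * 138 = 8280; answer 8280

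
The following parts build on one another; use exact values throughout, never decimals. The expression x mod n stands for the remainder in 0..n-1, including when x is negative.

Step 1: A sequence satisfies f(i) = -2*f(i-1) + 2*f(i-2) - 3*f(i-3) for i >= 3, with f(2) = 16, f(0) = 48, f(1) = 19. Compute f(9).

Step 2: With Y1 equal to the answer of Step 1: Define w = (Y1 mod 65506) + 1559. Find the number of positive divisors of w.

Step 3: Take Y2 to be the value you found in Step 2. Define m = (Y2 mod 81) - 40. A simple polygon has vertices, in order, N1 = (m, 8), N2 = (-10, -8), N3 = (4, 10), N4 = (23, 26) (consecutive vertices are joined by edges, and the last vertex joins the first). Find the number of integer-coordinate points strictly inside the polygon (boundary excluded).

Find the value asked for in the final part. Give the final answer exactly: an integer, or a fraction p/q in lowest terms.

Step 1: f(3) = -2*(16) + 2*(19) - 3*(48) = -138; iterating: f(3)=-138, f(4)=251, f(5)=-826, f(6)=2568, f(7)=-7541, f(8)=22696, f(9)=-68178; answer -68178
Step 2: Y1 = -68178; w = 64393; 64393 = 7 * 9199; number of divisors = (1+1) * (1+1) = 4; answer 4
Step 3: Y2 = 4; m = -36; cross terms: (-36*-8 - -10*8)=368, (-10*10 - 4*-8)=-68, (4*26 - 23*10)=-126, (23*8 - -36*26)=1120; twice the area = |1294| = 1294; area = 647; boundary points = 2 + 2 + 1 + 1 = 6; strictly interior points = area - boundary/2 + 1 = 645; answer 645

645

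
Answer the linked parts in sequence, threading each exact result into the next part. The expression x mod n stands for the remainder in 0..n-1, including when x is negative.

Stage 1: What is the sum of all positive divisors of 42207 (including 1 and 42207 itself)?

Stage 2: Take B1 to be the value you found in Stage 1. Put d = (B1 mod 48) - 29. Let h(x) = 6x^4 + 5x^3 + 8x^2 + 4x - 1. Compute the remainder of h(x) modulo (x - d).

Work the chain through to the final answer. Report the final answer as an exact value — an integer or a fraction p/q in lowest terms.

Stage 1: 42207 = 3 * 11 * 1279; sigma = (1 + 3) * (1 + 11) * (1 + 1279) = 4 * 12 * 1280 = 61440; answer 61440
Stage 2: B1 = 61440; d = -29; remainder = value at the root: 6*(-29)^4 + 5*(-29)^3 + 8*(-29)^2 + 4*(-29)^1 - 1 = (4243686) + (-121945) + (6728) + (-116) + (-1) = 4128352; answer 4128352

4128352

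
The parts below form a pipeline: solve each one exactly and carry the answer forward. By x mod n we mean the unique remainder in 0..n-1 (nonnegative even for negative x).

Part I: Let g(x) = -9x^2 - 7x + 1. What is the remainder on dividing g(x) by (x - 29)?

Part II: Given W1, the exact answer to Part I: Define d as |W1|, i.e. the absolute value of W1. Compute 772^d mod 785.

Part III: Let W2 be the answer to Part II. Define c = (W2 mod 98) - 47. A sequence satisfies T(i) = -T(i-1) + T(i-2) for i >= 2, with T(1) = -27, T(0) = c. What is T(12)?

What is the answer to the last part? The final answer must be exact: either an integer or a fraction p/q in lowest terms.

5579

Part I: remainder = value at the root: -9*(29)^2 - 7*(29)^1 + 1 = (-7569) + (-203) + (1) = -7771; answer -7771
Part II: W1 = -7771; d = 7771; squarings mod 785: 772^1=772, 772^2=169, 772^4=301, 772^8=326, 772^16=301, 772^32=326, 772^64=301, 772^128=326, 772^256=301, 772^512=326, 772^1024=301, 772^2048=326, 772^4096=301; 772^7771 = 772^1 * 772^2 * 772^8 * 772^16 * 772^64 * 772^512 * 772^1024 * 772^2048 * 772^4096 = 458 (mod 785); answer 458
Part III: W2 = 458; c = 19; T(2) = -1*(-27) + 1*(19) = 46; iterating: T(2)=46, T(3)=-73, T(4)=119, T(5)=-192, T(6)=311, T(7)=-503, T(8)=814, T(9)=-1317, T(10)=2131, T(11)=-3448, T(12)=5579; answer 5579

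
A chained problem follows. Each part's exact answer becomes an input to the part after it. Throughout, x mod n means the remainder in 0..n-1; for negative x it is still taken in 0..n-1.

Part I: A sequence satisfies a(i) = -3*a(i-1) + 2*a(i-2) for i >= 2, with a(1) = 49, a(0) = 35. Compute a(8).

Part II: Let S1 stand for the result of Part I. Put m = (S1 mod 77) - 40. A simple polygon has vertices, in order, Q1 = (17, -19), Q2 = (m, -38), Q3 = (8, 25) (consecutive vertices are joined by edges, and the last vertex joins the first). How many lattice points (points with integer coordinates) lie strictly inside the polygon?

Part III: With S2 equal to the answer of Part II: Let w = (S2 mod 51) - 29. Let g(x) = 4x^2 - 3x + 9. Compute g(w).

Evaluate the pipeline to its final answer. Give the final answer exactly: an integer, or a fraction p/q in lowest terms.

Part I: a(2) = -3*(49) + 2*(35) = -77; iterating: a(2)=-77, a(3)=329, a(4)=-1141, a(5)=4081, a(6)=-14525, a(7)=51737, a(8)=-184261; answer -184261
Part II: S1 = -184261; m = -40; cross terms: (17*-38 - -40*-19)=-1406, (-40*25 - 8*-38)=-696, (8*-19 - 17*25)=-577; twice the area = |-2679| = 2679; area = 2679/2; boundary points = 19 + 3 + 1 = 23; strictly interior points = area - boundary/2 + 1 = 1329; answer 1329
Part III: S2 = 1329; w = -26; 4*(-26)^2 - 3*(-26)^1 + 9 = (2704) + (78) + (9) = 2791; answer 2791

2791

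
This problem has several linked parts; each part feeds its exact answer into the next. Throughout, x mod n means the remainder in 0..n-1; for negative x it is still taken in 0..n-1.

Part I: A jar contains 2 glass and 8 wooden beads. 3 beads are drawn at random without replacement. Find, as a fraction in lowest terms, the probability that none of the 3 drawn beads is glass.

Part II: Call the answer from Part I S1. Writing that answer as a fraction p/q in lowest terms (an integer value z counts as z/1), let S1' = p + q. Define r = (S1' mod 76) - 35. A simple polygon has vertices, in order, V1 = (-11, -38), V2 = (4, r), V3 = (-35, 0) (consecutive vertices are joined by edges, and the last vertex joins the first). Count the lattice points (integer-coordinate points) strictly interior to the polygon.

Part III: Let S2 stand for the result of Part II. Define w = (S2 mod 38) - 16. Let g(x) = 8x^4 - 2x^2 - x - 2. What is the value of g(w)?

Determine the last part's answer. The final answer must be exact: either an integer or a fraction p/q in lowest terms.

79808

Part I: total draws C(10,3) = 120; favorable C(8,3) = 56; P = 7/15; answer 7/15
Part II: S1 = 7/15; threaded value p + q = 22; r = -13; cross terms: (-11*-13 - 4*-38)=295, (4*0 - -35*-13)=-455, (-35*-38 - -11*0)=1330; twice the area = |1170| = 1170; area = 585; boundary points = 5 + 13 + 2 = 20; strictly interior points = area - boundary/2 + 1 = 576; answer 576
Part III: S2 = 576; w = -10; 8*(-10)^4 - 2*(-10)^2 - 1*(-10)^1 - 2 = (80000) + (-200) + (10) + (-2) = 79808; answer 79808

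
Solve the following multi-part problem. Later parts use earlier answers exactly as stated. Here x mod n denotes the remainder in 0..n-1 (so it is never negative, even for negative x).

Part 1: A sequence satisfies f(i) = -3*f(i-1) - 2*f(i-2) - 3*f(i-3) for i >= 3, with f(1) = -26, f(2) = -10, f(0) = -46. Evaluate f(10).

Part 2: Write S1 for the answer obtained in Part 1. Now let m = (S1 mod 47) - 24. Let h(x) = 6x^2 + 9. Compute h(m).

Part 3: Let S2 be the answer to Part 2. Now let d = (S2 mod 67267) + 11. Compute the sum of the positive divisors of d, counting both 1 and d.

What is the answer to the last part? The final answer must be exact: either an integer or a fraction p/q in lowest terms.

Part 1: f(3) = -3*(-10) - 2*(-26) - 3*(-46) = 220; iterating: f(3)=220, f(4)=-562, f(5)=1276, f(6)=-3364, f(7)=9226, f(8)=-24778, f(9)=65974, f(10)=-176044; answer -176044
Part 2: S1 = -176044; m = -6; 6*(-6)^2 + 9 = (216) + (9) = 225; answer 225
Part 3: S2 = 225; d = 236; 236 = 2^2 * 59; sigma = (1 + 2 + 4) * (1 + 59) = 7 * 60 = 420; answer 420

420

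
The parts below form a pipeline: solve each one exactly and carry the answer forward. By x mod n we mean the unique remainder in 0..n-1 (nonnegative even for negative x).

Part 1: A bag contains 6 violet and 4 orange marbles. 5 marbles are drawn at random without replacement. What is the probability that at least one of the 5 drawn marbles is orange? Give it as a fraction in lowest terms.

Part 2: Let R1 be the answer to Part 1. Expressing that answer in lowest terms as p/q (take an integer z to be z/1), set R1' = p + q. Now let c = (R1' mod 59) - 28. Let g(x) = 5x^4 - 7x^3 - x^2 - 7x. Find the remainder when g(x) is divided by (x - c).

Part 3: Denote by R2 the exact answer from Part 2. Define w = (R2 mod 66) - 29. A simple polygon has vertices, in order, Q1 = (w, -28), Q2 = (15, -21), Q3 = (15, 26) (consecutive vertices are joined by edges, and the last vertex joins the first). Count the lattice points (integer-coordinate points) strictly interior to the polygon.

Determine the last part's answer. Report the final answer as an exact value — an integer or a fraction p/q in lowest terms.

446

Part 1: total draws C(10,5) = 252; complement C(6,5) = 6; favorable 252 - 6 = 246; P = 41/42; answer 41/42
Part 2: R1 = 41/42; threaded value p + q = 83; c = -4; remainder = value at the root: 5*(-4)^4 - 7*(-4)^3 - 1*(-4)^2 - 7*(-4)^1 = (1280) + (448) + (-16) + (28) = 1740; answer 1740
Part 3: R2 = 1740; w = -5; cross terms: (-5*-21 - 15*-28)=525, (15*26 - 15*-21)=705, (15*-28 - -5*26)=-290; twice the area = |940| = 940; area = 470; boundary points = 1 + 47 + 2 = 50; strictly interior points = area - boundary/2 + 1 = 446; answer 446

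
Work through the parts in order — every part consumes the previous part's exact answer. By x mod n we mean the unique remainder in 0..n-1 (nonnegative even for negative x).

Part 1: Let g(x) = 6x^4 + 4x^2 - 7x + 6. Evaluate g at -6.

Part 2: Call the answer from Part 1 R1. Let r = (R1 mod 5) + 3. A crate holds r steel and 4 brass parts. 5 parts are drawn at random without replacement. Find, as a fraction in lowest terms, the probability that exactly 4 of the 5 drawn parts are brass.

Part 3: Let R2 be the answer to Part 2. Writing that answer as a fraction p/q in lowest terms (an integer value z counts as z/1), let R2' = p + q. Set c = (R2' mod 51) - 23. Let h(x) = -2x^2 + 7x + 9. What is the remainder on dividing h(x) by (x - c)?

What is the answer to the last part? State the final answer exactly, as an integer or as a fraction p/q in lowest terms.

-651

Part 1: 6*(-6)^4 + 4*(-6)^2 - 7*(-6)^1 + 6 = (7776) + (144) + (42) + (6) = 7968; answer 7968
Part 2: R1 = 7968; r = 6; total draws C(10,5) = 252; favorable C(4,4)*C(6,1) = 6; P = 1/42; answer 1/42
Part 3: R2 = 1/42; threaded value p + q = 43; c = 20; remainder = value at the root: -2*(20)^2 + 7*(20)^1 + 9 = (-800) + (140) + (9) = -651; answer -651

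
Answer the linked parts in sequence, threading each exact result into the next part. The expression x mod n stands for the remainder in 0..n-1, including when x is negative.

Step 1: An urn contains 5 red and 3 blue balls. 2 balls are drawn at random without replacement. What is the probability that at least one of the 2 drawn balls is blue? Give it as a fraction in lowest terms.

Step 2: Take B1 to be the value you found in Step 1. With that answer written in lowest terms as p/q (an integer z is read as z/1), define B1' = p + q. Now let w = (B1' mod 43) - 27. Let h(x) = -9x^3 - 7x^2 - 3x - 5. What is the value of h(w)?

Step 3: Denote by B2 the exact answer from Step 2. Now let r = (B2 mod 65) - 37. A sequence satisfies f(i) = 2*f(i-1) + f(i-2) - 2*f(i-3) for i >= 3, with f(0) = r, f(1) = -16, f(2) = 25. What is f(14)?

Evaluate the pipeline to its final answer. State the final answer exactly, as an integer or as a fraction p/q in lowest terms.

251185

Step 1: total draws C(8,2) = 28; complement C(5,2) = 10; favorable 28 - 10 = 18; P = 9/14; answer 9/14
Step 2: B1 = 9/14; threaded value p + q = 23; w = -4; -9*(-4)^3 - 7*(-4)^2 - 3*(-4)^1 - 5 = (576) + (-112) + (12) + (-5) = 471; answer 471
Step 3: B2 = 471; r = -21; f(3) = 2*(25) + 1*(-16) - 2*(-21) = 76; iterating: f(3)=76, f(4)=209, f(5)=444, f(6)=945, f(7)=1916, f(8)=3889, f(9)=7804, f(10)=15665, f(11)=31356, f(12)=62769, f(13)=125564, f(14)=251185; answer 251185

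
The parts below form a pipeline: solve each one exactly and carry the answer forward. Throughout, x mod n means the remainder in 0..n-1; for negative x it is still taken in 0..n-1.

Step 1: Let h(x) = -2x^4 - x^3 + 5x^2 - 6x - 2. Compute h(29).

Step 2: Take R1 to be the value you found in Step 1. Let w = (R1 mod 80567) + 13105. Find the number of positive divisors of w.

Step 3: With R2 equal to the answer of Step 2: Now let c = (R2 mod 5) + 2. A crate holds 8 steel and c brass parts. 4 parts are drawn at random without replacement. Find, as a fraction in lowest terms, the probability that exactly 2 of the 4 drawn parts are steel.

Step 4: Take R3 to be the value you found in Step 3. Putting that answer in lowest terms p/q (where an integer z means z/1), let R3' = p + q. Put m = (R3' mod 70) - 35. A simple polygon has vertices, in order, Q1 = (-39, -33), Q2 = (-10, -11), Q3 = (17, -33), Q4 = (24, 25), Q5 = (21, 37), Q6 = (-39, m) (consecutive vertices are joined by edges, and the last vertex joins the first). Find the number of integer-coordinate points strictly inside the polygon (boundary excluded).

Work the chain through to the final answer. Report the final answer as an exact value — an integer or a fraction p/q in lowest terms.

3269

Step 1: -2*(29)^4 - 1*(29)^3 + 5*(29)^2 - 6*(29)^1 - 2 = (-1414562) + (-24389) + (4205) + (-174) + (-2) = -1434922; answer -1434922
Step 2: R1 = -1434922; w = 28389; 28389 = 3 * 9463; number of divisors = (1+1) * (1+1) = 4; answer 4
Step 3: R2 = 4; c = 6; total draws C(14,4) = 1001; favorable C(8,2)*C(6,2) = 420; P = 60/143; answer 60/143
Step 4: R3 = 60/143; threaded value p + q = 203; m = 28; cross terms: (-39*-11 - -10*-33)=99, (-10*-33 - 17*-11)=517, (17*25 - 24*-33)=1217, (24*37 - 21*25)=363, (21*28 - -39*37)=2031, (-39*-33 - -39*28)=2379; twice the area = |6606| = 6606; area = 3303; boundary points = 1 + 1 + 1 + 3 + 3 + 61 = 70; strictly interior points = area - boundary/2 + 1 = 3269; answer 3269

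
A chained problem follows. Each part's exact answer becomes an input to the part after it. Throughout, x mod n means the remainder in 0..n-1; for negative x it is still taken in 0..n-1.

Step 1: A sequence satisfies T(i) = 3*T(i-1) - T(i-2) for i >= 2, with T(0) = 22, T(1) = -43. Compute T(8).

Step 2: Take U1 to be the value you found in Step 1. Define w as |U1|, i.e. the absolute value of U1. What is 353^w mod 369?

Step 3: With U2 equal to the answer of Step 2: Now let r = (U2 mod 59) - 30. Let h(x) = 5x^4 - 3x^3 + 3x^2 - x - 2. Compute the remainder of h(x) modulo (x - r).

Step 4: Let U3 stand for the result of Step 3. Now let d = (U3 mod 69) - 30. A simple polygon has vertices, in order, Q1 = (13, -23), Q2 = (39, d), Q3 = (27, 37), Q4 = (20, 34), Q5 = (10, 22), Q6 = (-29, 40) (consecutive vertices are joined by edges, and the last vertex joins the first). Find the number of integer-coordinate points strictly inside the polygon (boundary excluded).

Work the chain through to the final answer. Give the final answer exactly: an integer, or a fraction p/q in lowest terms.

Step 1: T(2) = 3*(-43) - 1*(22) = -151; iterating: T(2)=-151, T(3)=-410, T(4)=-1079, T(5)=-2827, T(6)=-7402, T(7)=-19379, T(8)=-50735; answer -50735
Step 2: U1 = -50735; w = 50735; squarings mod 369: 353^1=353, 353^2=256, 353^4=223, 353^8=283, 353^16=16, 353^32=256, 353^64=223, 353^128=283, 353^256=16, 353^512=256, 353^1024=223, 353^2048=283, 353^4096=16, 353^8192=256, 353^16384=223, 353^32768=283; 353^50735 = 353^1 * 353^2 * 353^4 * 353^8 * 353^32 * 353^512 * 353^1024 * 353^16384 * 353^32768 = 122 (mod 369); answer 122
Step 3: U2 = 122; r = -26; remainder = value at the root: 5*(-26)^4 - 3*(-26)^3 + 3*(-26)^2 - 1*(-26)^1 - 2 = (2284880) + (52728) + (2028) + (26) + (-2) = 2339660; answer 2339660
Step 4: U3 = 2339660; d = -22; cross terms: (13*-22 - 39*-23)=611, (39*37 - 27*-22)=2037, (27*34 - 20*37)=178, (20*22 - 10*34)=100, (10*40 - -29*22)=1038, (-29*-23 - 13*40)=147; twice the area = |4111| = 4111; area = 4111/2; boundary points = 1 + 1 + 1 + 2 + 3 + 21 = 29; strictly interior points = area - boundary/2 + 1 = 2042; answer 2042

2042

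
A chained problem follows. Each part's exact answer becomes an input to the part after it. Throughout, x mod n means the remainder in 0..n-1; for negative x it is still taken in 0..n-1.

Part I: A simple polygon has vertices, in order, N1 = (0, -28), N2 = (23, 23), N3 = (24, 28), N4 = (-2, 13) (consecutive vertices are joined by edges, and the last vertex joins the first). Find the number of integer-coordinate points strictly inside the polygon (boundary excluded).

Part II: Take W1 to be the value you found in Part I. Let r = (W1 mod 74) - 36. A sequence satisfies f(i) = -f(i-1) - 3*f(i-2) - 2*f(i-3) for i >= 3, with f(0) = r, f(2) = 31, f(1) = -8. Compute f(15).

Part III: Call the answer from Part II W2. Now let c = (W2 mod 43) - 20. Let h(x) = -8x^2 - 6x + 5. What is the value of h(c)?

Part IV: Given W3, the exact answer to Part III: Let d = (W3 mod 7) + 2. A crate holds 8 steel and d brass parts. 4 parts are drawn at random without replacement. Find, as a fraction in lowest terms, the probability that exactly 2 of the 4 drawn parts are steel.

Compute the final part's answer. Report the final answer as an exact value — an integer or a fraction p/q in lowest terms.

28/65

Part I: cross terms: (0*23 - 23*-28)=644, (23*28 - 24*23)=92, (24*13 - -2*28)=368, (-2*-28 - 0*13)=56; twice the area = |1160| = 1160; area = 580; boundary points = 1 + 1 + 1 + 1 = 4; strictly interior points = area - boundary/2 + 1 = 579; answer 579
Part II: W1 = 579; r = 25; f(3) = -1*(31) - 3*(-8) - 2*(25) = -57; iterating: f(3)=-57, f(4)=-20, f(5)=129, f(6)=45, f(7)=-392, f(8)=-1, f(9)=1087, f(10)=-300, f(11)=-2959, f(12)=1685, f(13)=7792, f(14)=-6929, f(15)=-19817; answer -19817
Part III: W2 = -19817; c = -14; -8*(-14)^2 - 6*(-14)^1 + 5 = (-1568) + (84) + (5) = -1479; answer -1479
Part IV: W3 = -1479; d = 7; total draws C(15,4) = 1365; favorable C(8,2)*C(7,2) = 588; P = 28/65; answer 28/65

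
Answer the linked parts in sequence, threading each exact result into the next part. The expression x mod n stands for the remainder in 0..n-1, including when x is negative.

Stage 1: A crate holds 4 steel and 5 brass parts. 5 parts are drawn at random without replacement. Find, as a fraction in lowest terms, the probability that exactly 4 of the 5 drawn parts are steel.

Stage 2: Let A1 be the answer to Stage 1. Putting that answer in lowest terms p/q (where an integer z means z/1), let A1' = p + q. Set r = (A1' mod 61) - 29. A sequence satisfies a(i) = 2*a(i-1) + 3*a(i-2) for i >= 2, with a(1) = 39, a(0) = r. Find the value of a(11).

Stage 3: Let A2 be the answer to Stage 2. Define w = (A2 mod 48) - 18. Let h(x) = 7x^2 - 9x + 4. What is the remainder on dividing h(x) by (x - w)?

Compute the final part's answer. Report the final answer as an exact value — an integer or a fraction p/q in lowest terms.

1444

Stage 1: total draws C(9,5) = 126; favorable C(4,4)*C(5,1) = 5; P = 5/126; answer 5/126
Stage 2: A1 = 5/126; threaded value p + q = 131; r = -20; a(2) = 2*(39) + 3*(-20) = 18; iterating: a(2)=18, a(3)=153, a(4)=360, a(5)=1179, a(6)=3438, a(7)=10413, a(8)=31140, a(9)=93519, a(10)=280458, a(11)=841473; answer 841473
Stage 3: A2 = 841473; w = 15; remainder = value at the root: 7*(15)^2 - 9*(15)^1 + 4 = (1575) + (-135) + (4) = 1444; answer 1444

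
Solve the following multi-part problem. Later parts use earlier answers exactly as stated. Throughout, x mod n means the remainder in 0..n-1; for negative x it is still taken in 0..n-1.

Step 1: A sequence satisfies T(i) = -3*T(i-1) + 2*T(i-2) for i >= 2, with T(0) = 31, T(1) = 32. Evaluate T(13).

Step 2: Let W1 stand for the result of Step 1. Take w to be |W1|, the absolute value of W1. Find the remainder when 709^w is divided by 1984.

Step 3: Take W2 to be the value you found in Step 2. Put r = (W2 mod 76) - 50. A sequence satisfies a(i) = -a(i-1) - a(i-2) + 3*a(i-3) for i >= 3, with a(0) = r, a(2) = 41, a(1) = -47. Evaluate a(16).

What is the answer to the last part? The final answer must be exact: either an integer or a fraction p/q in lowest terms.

89731

Step 1: T(2) = -3*(32) + 2*(31) = -34; iterating: T(2)=-34, T(3)=166, T(4)=-566, T(5)=2030, T(6)=-7222, T(7)=25726, T(8)=-91622, T(9)=326318, T(10)=-1162198, T(11)=4139230, T(12)=-14742086, T(13)=52504718; answer 52504718
Step 2: W1 = 52504718; w = 52504718; squarings mod 1984: 709^1=709, 709^2=729, 709^4=1713, 709^8=33, 709^16=1089, 709^32=1473, 709^64=1217, 709^128=1025, 709^256=1089, 709^512=1473, 709^1024=1217, 709^2048=1025, 709^4096=1089, 709^8192=1473, 709^16384=1217, 709^32768=1025, 709^65536=1089, 709^131072=1473, 709^262144=1217, 709^524288=1025, 709^1048576=1089, 709^2097152=1473, 709^4194304=1217, 709^8388608=1025, 709^16777216=1089, 709^33554432=1473; 709^52504718 = 709^2 * 709^4 * 709^8 * 709^128 * 709^2048 * 709^8192 * 709^65536 * 709^2097152 * 709^16777216 * 709^33554432 = 1769 (mod 1984); answer 1769
Step 3: W2 = 1769; r = -29; a(3) = -1*(41) - 1*(-47) + 3*(-29) = -81; iterating: a(3)=-81, a(4)=-101, a(5)=305, a(6)=-447, a(7)=-161, a(8)=1523, a(9)=-2703, a(10)=697, a(11)=6575, a(12)=-15381, a(13)=10897, a(14)=24209, a(15)=-81249, a(16)=89731; answer 89731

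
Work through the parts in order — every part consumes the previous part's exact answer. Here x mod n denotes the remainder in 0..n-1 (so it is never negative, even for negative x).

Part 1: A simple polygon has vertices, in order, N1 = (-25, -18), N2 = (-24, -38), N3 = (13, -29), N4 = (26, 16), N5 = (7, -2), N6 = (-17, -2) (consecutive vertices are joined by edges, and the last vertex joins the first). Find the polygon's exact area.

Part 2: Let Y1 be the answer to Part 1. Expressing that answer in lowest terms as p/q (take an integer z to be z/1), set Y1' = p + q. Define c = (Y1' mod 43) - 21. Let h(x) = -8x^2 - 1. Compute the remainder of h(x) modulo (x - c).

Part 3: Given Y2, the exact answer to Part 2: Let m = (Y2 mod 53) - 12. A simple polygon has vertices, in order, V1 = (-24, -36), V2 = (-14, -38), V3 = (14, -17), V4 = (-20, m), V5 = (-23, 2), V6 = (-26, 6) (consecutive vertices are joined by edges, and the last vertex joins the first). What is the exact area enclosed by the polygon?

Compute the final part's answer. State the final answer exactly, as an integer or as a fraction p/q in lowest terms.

1229

Part 1: cross terms: (-25*-38 - -24*-18)=518, (-24*-29 - 13*-38)=1190, (13*16 - 26*-29)=962, (26*-2 - 7*16)=-164, (7*-2 - -17*-2)=-48, (-17*-18 - -25*-2)=256; twice the area = |2714| = 2714; area = 1357; answer 1357
Part 2: Y1 = 1357; threaded value p + q = 1358; c = 4; remainder = value at the root: -8*(4)^2 - 1 = (-128) + (-1) = -129; answer -129
Part 3: Y2 = -129; m = 18; cross terms: (-24*-38 - -14*-36)=408, (-14*-17 - 14*-38)=770, (14*18 - -20*-17)=-88, (-20*2 - -23*18)=374, (-23*6 - -26*2)=-86, (-26*-36 - -24*6)=1080; twice the area = |2458| = 2458; area = 1229; answer 1229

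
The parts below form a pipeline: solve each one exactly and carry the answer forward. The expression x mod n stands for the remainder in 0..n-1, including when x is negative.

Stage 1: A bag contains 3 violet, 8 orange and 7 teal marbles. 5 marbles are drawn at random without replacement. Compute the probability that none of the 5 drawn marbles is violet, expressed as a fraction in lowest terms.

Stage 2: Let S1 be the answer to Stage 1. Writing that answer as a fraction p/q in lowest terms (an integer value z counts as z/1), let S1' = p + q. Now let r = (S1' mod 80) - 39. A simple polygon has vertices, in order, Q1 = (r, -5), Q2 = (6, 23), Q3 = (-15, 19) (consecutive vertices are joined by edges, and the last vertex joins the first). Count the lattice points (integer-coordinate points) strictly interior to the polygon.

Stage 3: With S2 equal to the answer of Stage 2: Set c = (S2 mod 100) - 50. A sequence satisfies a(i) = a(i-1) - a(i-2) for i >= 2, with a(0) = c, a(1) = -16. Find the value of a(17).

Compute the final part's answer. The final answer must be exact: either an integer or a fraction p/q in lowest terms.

Stage 1: total draws C(18,5) = 8568; favorable C(15,5) = 3003; P = 143/408; answer 143/408
Stage 2: S1 = 143/408; threaded value p + q = 551; r = 32; cross terms: (32*23 - 6*-5)=766, (6*19 - -15*23)=459, (-15*-5 - 32*19)=-533; twice the area = |692| = 692; area = 346; boundary points = 2 + 1 + 1 = 4; strictly interior points = area - boundary/2 + 1 = 345; answer 345
Stage 3: S2 = 345; c = -5; a(2) = 1*(-16) - 1*(-5) = -11; iterating: a(2)=-11, a(3)=5, a(4)=16, a(5)=11, a(6)=-5, a(7)=-16, a(8)=-11, a(9)=5, a(10)=16, a(11)=11, a(12)=-5, a(13)=-16, a(14)=-11, a(15)=5, a(16)=16, a(17)=11; answer 11

11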